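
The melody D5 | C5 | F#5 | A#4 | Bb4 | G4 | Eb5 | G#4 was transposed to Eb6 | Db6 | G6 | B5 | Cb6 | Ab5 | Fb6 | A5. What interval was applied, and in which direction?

Take the first pair: D5 → Eb6. D to E spans 9 letter names, so the interval is some kind of ninth.
D5 to Eb6 is 13 semitones, which makes it a minor ninth; the second version is higher, so the direction is up.
Checking another pair — G#4 → A5 — gives the same interval.

up a minor ninth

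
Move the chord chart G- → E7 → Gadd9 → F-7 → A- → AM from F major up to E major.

F#- D#7 F#add9 E-7 G#- G#M

F major up to E major is a major seventh; each chord root moves by that interval while the quality stays the same.
G-: root G up a major seventh → F#, giving F#-.
E7: root E up a major seventh → D#, giving D#7.
Gadd9: root G up a major seventh → F#, giving F#add9.
F-7: root F up a major seventh → E, giving E-7.
A-: root A up a major seventh → G#, giving G#-.
AM: root A up a major seventh → G#, giving G#M.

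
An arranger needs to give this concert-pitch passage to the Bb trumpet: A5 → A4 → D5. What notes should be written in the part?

Written C4 sounds as Bb3 on the Bb trumpet, so concert pitches are written a major second up.
A5 -> B5
A4 -> B4
D5 -> E5

B5 B4 E5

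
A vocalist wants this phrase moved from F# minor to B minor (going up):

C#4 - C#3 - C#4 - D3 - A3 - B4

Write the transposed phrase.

F#4 F#3 F#4 G3 D4 E5

F# minor to B minor up is a perfect fourth, so every note moves up by that interval.
C#4 → F#4
C#3 → F#3
C#4 → F#4
D3 → G3
A3 → D4
B4 → E5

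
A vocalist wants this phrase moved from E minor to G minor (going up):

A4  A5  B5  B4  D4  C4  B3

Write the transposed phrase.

C5 C6 D6 D5 F4 Eb4 D4

E minor to G minor up is a minor third, so every note moves up by that interval.
A4 becomes C5
A5 becomes C6
B5 becomes D6
B4 becomes D5
D4 becomes F4
C4 becomes Eb4
B3 becomes D4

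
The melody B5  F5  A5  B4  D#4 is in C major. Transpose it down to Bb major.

A5 Eb5 G5 A4 C#4

C major to Bb major down is a major second, so every note moves down by that interval.
B5 becomes A5
F5 becomes Eb5
A5 becomes G5
B4 becomes A4
D#4 becomes C#4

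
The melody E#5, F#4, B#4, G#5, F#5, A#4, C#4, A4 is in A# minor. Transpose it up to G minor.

A# minor to G minor up is a diminished seventh, so every note moves up by that interval.
E#5 becomes D6
F#4 becomes Eb5
B#4 becomes A5
G#5 becomes F6
F#5 becomes Eb6
A#4 becomes G5
C#4 becomes Bb4
A4 becomes Gb5

D6 Eb5 A5 F6 Eb6 G5 Bb4 Gb5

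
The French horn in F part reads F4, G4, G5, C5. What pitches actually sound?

The French horn in F sounds a perfect fifth below written, so transpose each written note down a perfect fifth.
F4 to Bb3
G4 to C4
G5 to C5
C5 to F4

Bb3 C4 C5 F4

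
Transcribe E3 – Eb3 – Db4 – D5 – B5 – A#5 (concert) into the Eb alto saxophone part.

Written C4 sounds as Eb3 on the Eb alto saxophone, so concert pitches are written a major sixth up.
E3 becomes C#4
Eb3 becomes C4
Db4 becomes Bb4
D5 becomes B5
B5 becomes G#6
A#5 becomes F##6

C#4 C4 Bb4 B5 G#6 F##6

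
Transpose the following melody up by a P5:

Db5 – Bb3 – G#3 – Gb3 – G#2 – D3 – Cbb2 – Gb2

Db5 up a perfect fifth is Ab5.
A perfect fifth up from Bb3 gives F4.
A perfect fifth up from G#3 gives D#4.
A perfect fifth up from Gb3 gives Db4.
G#2 up a perfect fifth is D#3.
A perfect fifth up from D3 gives A3.
Cbb2 up a perfect fifth is Gbb2.
Gb2: a fifth up reaches D, and 7 semitones makes it Db3.

Ab5 F4 D#4 Db4 D#3 A3 Gbb2 Db3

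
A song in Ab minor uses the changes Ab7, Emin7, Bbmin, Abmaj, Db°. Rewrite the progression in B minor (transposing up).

B7 F##min7 C#min Bmaj E°

Ab minor up to B minor is an augmented second; each chord root moves by that interval while the quality stays the same.
Ab7: root Ab up an augmented second → B, giving B7.
Emin7: root E up an augmented second → F##, giving F##min7.
Bbmin: root Bb up an augmented second → C#, giving C#min.
Abmaj: root Ab up an augmented second → B, giving Bmaj.
Db°: root Db up an augmented second → E, giving E°.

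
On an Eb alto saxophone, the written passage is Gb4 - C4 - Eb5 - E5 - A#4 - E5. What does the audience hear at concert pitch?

The Eb alto saxophone sounds a major sixth below written, so transpose each written note down a major sixth.
Gb4 gives Bbb3
C4 gives Eb3
Eb5 gives Gb4
E5 gives G4
A#4 gives C#4
E5 gives G4

Bbb3 Eb3 Gb4 G4 C#4 G4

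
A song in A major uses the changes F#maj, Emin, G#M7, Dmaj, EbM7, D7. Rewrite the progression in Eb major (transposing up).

A major up to Eb major is a diminished fifth; each chord root moves by that interval while the quality stays the same.
F#maj: root F# up a diminished fifth → C, giving Cmaj.
Emin: root E up a diminished fifth → Bb, giving Bbmin.
G#M7: root G# up a diminished fifth → D, giving DM7.
Dmaj: root D up a diminished fifth → Ab, giving Abmaj.
EbM7: root Eb up a diminished fifth → Bbb, giving BbbM7.
D7: root D up a diminished fifth → Ab, giving Ab7.

Cmaj Bbmin DM7 Abmaj BbbM7 Ab7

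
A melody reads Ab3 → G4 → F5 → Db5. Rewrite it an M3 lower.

Fb3 Eb4 Db5 Bbb4

Ab3 becomes Fb3
G4 becomes Eb4
F5 becomes Db5
Db5 becomes Bbb4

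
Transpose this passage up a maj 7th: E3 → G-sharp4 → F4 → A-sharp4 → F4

D#4 F##5 E5 G##5 E5

E3 becomes D#4
G#4 becomes F##5
F4 becomes E5
A#4 becomes G##5
F4 becomes E5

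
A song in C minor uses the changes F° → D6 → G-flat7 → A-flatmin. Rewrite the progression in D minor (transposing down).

G° E6 Ab7 Bbmin

C minor down to D minor is a minor seventh; each chord root moves by that interval while the quality stays the same.
F°: root F down a minor seventh → G, giving G°.
D6: root D down a minor seventh → E, giving E6.
G-flat7: root G-flat down a minor seventh → Ab, giving Ab7.
A-flatmin: root A-flat down a minor seventh → Bb, giving Bbmin.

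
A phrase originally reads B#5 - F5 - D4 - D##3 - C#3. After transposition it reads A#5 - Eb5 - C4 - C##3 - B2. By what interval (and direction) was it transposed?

Take the first pair: B#5 → A#5. B to A spans 2 letter names, so the interval is some kind of second.
A#5 to B#5 is 2 semitones, which makes it a major second; the second version is lower, so the direction is down.
Checking another pair — C#3 → B2 — gives the same interval.

down a major second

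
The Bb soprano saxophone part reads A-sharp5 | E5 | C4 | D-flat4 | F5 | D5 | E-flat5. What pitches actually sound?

G#5 D5 Bb3 Cb4 Eb5 C5 Db5

Written C4 on the Bb soprano saxophone sounds as Bb3, a major second lower; apply that shift to every note.
A#5 → G#5
E5 → D5
C4 → Bb3
Db4 → Cb4
F5 → Eb5
D5 → C5
Eb5 → Db5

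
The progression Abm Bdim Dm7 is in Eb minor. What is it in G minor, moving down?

Eb minor down to G minor is a minor sixth; each chord root moves by that interval while the quality stays the same.
Abm: root Ab down a minor sixth → C, giving Cm.
Bdim: root B down a minor sixth → D#, giving D#dim.
Dm7: root D down a minor sixth → F#, giving F#m7.

Cm D#dim F#m7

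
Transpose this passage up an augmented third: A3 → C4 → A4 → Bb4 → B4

A3 up an augmented third is C##4.
An augmented third up from C4 gives E#4.
A4: a third up reaches C, and 5 semitones makes it C##5.
An augmented third up from Bb4 gives D#5.
B4: a third up reaches D, and 5 semitones makes it D##5.

C##4 E#4 C##5 D#5 D##5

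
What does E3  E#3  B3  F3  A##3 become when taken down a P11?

B1 B#1 F#2 C2 E##2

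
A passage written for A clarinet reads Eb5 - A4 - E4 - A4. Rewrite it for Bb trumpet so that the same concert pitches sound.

D5 G#4 D#4 G#4

First find concert pitch: the A clarinet sounds a minor third below written, so Eb5 A4 E4 A4 sounds C5 F#4 C#4 F#4.
Then write for Bb trumpet: it sounds a major second below written, so the part must be a major second above concert.
C5 → D5
F#4 → G#4
C#4 → D#4
F#4 → G#4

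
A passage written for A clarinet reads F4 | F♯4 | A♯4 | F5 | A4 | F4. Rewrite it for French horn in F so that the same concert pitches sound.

First find concert pitch: the A clarinet sounds a minor third below written, so F4 F♯4 A♯4 F5 A4 F4 sounds D4 D#4 F##4 D5 F#4 D4.
Then write for French horn in F: it sounds a perfect fifth below written, so the part must be a perfect fifth above concert.
D4 → A4
D#4 → A#4
F##4 → C##5
D5 → A5
F#4 → C#5
D4 → A4

A4 A#4 C##5 A5 C#5 A4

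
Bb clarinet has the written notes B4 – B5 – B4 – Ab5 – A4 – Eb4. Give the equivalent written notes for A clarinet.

C5 C6 C5 Bbb5 Bb4 Fb4

First find concert pitch: the Bb clarinet sounds a major second below written, so B4 B5 B4 Ab5 A4 Eb4 sounds A4 A5 A4 Gb5 G4 Db4.
Then write for A clarinet: it sounds a minor third below written, so the part must be a minor third above concert.
A4 → C5
A5 → C6
A4 → C5
Gb5 → Bbb5
G4 → Bb4
Db4 → Fb4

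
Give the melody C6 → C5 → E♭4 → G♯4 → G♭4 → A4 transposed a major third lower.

Ab5 Ab4 Cb4 E4 Ebb4 F4

C6 becomes Ab5
C5 becomes Ab4
Eb4 becomes Cb4
G#4 becomes E4
Gb4 becomes Ebb4
A4 becomes F4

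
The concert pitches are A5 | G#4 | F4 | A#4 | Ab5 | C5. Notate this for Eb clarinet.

F#5 E#4 D4 F##4 F5 A4

Written C4 sounds as Eb4 on the Eb clarinet, so concert pitches are written a minor third down.
A5 -> F#5
G#4 -> E#4
F4 -> D4
A#4 -> F##4
Ab5 -> F5
C5 -> A4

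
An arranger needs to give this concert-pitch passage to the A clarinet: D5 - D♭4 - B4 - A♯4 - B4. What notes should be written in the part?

F5 Fb4 D5 C#5 D5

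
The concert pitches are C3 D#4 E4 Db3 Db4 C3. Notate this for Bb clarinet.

Written C4 sounds as Bb3 on the Bb clarinet, so concert pitches are written a major second up.
C3 gives D3
D#4 gives E#4
E4 gives F#4
Db3 gives Eb3
Db4 gives Eb4
C3 gives D3

D3 E#4 F#4 Eb3 Eb4 D3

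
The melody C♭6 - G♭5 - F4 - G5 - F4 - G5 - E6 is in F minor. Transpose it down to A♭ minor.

Ebb5 Bbb4 Ab3 Bb4 Ab3 Bb4 G5

F minor to A♭ minor down is a major sixth, so every note moves down by that interval.
Cb6 to Ebb5
Gb5 to Bbb4
F4 to Ab3
G5 to Bb4
F4 to Ab3
G5 to Bb4
E6 to G5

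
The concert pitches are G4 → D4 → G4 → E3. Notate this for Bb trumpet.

A4 E4 A4 F#3

Written C4 sounds as Bb3 on the Bb trumpet, so concert pitches are written a major second up.
G4 gives A4
D4 gives E4
G4 gives A4
E3 gives F#3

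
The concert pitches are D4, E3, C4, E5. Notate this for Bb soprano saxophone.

E4 F#3 D4 F#5

Written C4 sounds as Bb3 on the Bb soprano saxophone, so concert pitches are written a major second up.
D4 to E4
E3 to F#3
C4 to D4
E5 to F#5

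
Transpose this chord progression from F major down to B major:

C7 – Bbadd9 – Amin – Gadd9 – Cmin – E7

F#7 Eadd9 D#min C#add9 F#min A#7

F major down to B major is a diminished fifth; each chord root moves by that interval while the quality stays the same.
C7: root C down a diminished fifth → F#, giving F#7.
Bbadd9: root Bb down a diminished fifth → E, giving Eadd9.
Amin: root A down a diminished fifth → D#, giving D#min.
Gadd9: root G down a diminished fifth → C#, giving C#add9.
Cmin: root C down a diminished fifth → F#, giving F#min.
E7: root E down a diminished fifth → A#, giving A#7.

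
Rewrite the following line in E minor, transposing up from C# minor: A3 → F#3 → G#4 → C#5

C4 A3 B4 E5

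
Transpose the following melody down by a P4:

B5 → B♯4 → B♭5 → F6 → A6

B5 gives F#5
B#4 gives F##4
Bb5 gives F5
F6 gives C6
A6 gives E6

F#5 F##4 F5 C6 E6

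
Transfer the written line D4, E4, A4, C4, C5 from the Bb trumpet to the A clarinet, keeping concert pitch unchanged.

Eb4 F4 Bb4 Db4 Db5

First find concert pitch: the Bb trumpet sounds a major second below written, so D4 E4 A4 C4 C5 sounds C4 D4 G4 Bb3 Bb4.
Then write for A clarinet: it sounds a minor third below written, so the part must be a minor third above concert.
C4 → Eb4
D4 → F4
G4 → Bb4
Bb3 → Db4
Bb4 → Db5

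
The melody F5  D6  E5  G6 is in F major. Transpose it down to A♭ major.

Ab4 F5 G4 Bb5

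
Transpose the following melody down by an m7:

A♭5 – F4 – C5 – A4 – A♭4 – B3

Bb4 G3 D4 B3 Bb3 C#3

Ab5 gives Bb4
F4 gives G3
C5 gives D4
A4 gives B3
Ab4 gives Bb3
B3 gives C#3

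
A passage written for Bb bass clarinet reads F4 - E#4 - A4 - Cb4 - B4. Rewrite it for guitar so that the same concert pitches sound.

Eb4 D#4 G4 Bbb3 A4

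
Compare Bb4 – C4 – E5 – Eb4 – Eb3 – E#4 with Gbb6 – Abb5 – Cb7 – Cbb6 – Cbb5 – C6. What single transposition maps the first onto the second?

up a diminished thirteenth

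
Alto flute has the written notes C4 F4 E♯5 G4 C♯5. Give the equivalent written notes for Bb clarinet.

First find concert pitch: the alto flute sounds a perfect fourth below written, so C4 F4 E♯5 G4 C♯5 sounds G3 C4 B#4 D4 G#4.
Then write for Bb clarinet: it sounds a major second below written, so the part must be a major second above concert.
G3 → A3
C4 → D4
B#4 → C##5
D4 → E4
G#4 → A#4

A3 D4 C##5 E4 A#4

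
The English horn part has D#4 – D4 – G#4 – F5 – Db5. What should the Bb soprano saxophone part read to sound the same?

First find concert pitch: the English horn sounds a perfect fifth below written, so D#4 D4 G#4 F5 Db5 sounds G#3 G3 C#4 Bb4 Gb4.
Then write for Bb soprano saxophone: it sounds a major second below written, so the part must be a major second above concert.
G#3 → A#3
G3 → A3
C#4 → D#4
Bb4 → C5
Gb4 → Ab4

A#3 A3 D#4 C5 Ab4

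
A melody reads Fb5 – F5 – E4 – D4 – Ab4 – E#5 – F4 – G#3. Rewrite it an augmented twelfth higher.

C7 C#7 B#5 A#5 E6 B##6 C#6 D##5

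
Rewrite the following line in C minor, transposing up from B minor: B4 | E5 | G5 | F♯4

From B up to C is a minor second; apply that to each pitch.
B4 gives C5
E5 gives F5
G5 gives Ab5
F#4 gives G4

C5 F5 Ab5 G4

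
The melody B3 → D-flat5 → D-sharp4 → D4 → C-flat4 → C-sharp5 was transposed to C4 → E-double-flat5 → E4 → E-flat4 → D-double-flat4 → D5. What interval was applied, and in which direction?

up a minor second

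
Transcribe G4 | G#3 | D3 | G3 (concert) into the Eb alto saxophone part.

E5 E#4 B3 E4

The Eb alto saxophone sounds a major sixth below written, so the written part must be a major sixth above concert — transpose each note up.
G4 gives E5
G#3 gives E#4
D3 gives B3
G3 gives E4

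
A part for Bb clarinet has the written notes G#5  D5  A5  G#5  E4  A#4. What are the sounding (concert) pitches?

F#5 C5 G5 F#5 D4 G#4

The Bb clarinet sounds a major second below written, so transpose each written note down a major second.
G#5 gives F#5
D5 gives C5
A5 gives G5
G#5 gives F#5
E4 gives D4
A#4 gives G#4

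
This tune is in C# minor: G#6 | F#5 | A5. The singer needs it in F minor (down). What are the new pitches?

C# minor to F minor down is an augmented fifth, so every note moves down by that interval.
G#6 → C6
F#5 → Bb4
A5 → Db5

C6 Bb4 Db5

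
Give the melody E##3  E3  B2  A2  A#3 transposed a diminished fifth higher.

A diminished fifth up from E##3 gives B#3.
A diminished fifth up from E3 gives Bb3.
B2: a fifth up reaches F, and 6 semitones makes it F3.
A2: a fifth up reaches E, and 6 semitones makes it Eb3.
A diminished fifth up from A#3 gives E4.

B#3 Bb3 F3 Eb3 E4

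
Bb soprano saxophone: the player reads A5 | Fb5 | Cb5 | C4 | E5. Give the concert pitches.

Written C4 on the Bb soprano saxophone sounds as Bb3, a major second lower; apply that shift to every note.
A5 becomes G5
Fb5 becomes Ebb5
Cb5 becomes Bbb4
C4 becomes Bb3
E5 becomes D5

G5 Ebb5 Bbb4 Bb3 D5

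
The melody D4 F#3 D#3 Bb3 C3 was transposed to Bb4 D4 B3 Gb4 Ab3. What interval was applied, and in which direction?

Take the first pair: D4 → Bb4. D to B spans 6 letter names, so the interval is some kind of sixth.
D4 to Bb4 is 8 semitones, which makes it a minor sixth; the second version is higher, so the direction is up.
Checking another pair — C3 → Ab3 — gives the same interval.

up a minor sixth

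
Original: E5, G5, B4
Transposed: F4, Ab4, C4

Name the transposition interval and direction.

Take the first pair: E5 → F4. E to F spans 7 letter names, so the interval is some kind of seventh.
F4 to E5 is 11 semitones, which makes it a major seventh; the second version is lower, so the direction is down.
Checking another pair — B4 → C4 — gives the same interval.

down a major seventh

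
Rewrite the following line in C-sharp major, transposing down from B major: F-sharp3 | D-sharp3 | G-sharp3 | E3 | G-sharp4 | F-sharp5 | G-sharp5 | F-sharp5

From B down to C-sharp is a minor seventh; apply that to each pitch.
F#3 to G#2
D#3 to E#2
G#3 to A#2
E3 to F#2
G#4 to A#3
F#5 to G#4
G#5 to A#4
F#5 to G#4

G#2 E#2 A#2 F#2 A#3 G#4 A#4 G#4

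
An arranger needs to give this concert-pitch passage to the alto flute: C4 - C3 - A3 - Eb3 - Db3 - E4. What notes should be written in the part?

Written C4 sounds as G3 on the alto flute, so concert pitches are written a perfect fourth up.
C4 -> F4
C3 -> F3
A3 -> D4
Eb3 -> Ab3
Db3 -> Gb3
E4 -> A4

F4 F3 D4 Ab3 Gb3 A4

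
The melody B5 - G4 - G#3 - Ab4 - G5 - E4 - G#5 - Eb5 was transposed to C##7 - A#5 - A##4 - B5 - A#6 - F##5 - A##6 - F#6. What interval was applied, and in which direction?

up an augmented ninth

Take the first pair: B5 → C##7. B to C spans 9 letter names, so the interval is some kind of ninth.
B5 to C##7 is 15 semitones, which makes it an augmented ninth; the second version is higher, so the direction is up.
Checking another pair — Eb5 → F#6 — gives the same interval.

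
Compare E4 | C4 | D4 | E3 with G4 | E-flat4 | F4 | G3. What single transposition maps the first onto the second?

up a minor third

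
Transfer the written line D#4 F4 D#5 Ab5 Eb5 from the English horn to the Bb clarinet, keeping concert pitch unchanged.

A#3 C4 A#4 Eb5 Bb4

First find concert pitch: the English horn sounds a perfect fifth below written, so D#4 F4 D#5 Ab5 Eb5 sounds G#3 Bb3 G#4 Db5 Ab4.
Then write for Bb clarinet: it sounds a major second below written, so the part must be a major second above concert.
G#3 → A#3
Bb3 → C4
G#4 → A#4
Db5 → Eb5
Ab4 → Bb4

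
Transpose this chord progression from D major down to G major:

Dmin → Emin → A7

D major down to G major is a perfect fifth; each chord root moves by that interval while the quality stays the same.
Dmin: root D down a perfect fifth → G, giving Gmin.
Emin: root E down a perfect fifth → A, giving Amin.
A7: root A down a perfect fifth → D, giving D7.

Gmin Amin D7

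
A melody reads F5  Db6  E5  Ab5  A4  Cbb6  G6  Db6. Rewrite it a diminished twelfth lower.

A diminished twelfth down from F5 gives B3.
A diminished twelfth down from Db6 gives G4.
A diminished twelfth down from E5 gives A#3.
Ab5: a twelfth down reaches D, and 18 semitones makes it D4.
A4: a twelfth down reaches D, and 18 semitones makes it D#3.
Cbb6: a twelfth down reaches F, and 18 semitones makes it Fb4.
A diminished twelfth down from G6 gives C#5.
Db6: a twelfth down reaches G, and 18 semitones makes it G4.

B3 G4 A#3 D4 D#3 Fb4 C#5 G4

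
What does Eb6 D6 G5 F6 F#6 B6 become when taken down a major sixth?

Gb5 F5 Bb4 Ab5 A5 D6

Eb6: a sixth down reaches G, and 9 semitones makes it Gb5.
A major sixth down from D6 gives F5.
G5: a sixth down reaches B, and 9 semitones makes it Bb4.
A major sixth down from F6 gives Ab5.
A major sixth down from F#6 gives A5.
B6: a sixth down reaches D, and 9 semitones makes it D6.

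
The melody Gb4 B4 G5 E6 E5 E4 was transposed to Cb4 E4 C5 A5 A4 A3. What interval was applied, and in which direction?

down a perfect fifth

From Gb4 to Cb4 is 5 letter names — a fifth of some quality.
Cb4 to Gb4 is 7 semitones, which makes it a perfect fifth; the second version is lower, so the direction is down.
Checking another pair — E4 → A3 — gives the same interval.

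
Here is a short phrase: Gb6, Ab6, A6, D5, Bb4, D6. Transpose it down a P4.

Gb6 becomes Db6
Ab6 becomes Eb6
A6 becomes E6
D5 becomes A4
Bb4 becomes F4
D6 becomes A5

Db6 Eb6 E6 A4 F4 A5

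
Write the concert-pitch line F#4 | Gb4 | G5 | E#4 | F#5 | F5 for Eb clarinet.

Written C4 sounds as Eb4 on the Eb clarinet, so concert pitches are written a minor third down.
F#4 becomes D#4
Gb4 becomes Eb4
G5 becomes E5
E#4 becomes C##4
F#5 becomes D#5
F5 becomes D5

D#4 Eb4 E5 C##4 D#5 D5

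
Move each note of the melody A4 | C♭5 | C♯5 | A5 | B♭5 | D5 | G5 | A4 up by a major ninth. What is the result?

B5 Db6 D#6 B6 C7 E6 A6 B5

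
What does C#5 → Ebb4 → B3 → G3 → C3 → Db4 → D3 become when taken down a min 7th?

D#4 Fb3 C#3 A2 D2 Eb3 E2

C#5: a seventh down reaches D, and 10 semitones makes it D#4.
A minor seventh down from Ebb4 gives Fb3.
B3 down a minor seventh is C#3.
A minor seventh down from G3 gives A2.
C3: a seventh down reaches D, and 10 semitones makes it D2.
A minor seventh down from Db4 gives Eb3.
A minor seventh down from D3 gives E2.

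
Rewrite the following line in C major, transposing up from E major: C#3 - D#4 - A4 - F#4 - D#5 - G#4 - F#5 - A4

From E up to C is a minor sixth; apply that to each pitch.
C#3 becomes A3
D#4 becomes B4
A4 becomes F5
F#4 becomes D5
D#5 becomes B5
G#4 becomes E5
F#5 becomes D6
A4 becomes F5

A3 B4 F5 D5 B5 E5 D6 F5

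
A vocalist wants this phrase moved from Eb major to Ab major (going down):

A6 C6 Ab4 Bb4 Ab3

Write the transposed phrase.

D6 F5 Db4 Eb4 Db3

Eb major to Ab major down is a perfect fifth, so every note moves down by that interval.
A6 -> D6
C6 -> F5
Ab4 -> Db4
Bb4 -> Eb4
Ab3 -> Db3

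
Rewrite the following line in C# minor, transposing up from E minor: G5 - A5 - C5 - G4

E6 F#6 A5 E5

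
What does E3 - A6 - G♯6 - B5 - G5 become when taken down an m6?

E3 down a minor sixth is G#2.
A6 down a minor sixth is C#6.
A minor sixth down from G#6 gives B#5.
A minor sixth down from B5 gives D#5.
G5: a sixth down reaches B, and 8 semitones makes it B4.

G#2 C#6 B#5 D#5 B4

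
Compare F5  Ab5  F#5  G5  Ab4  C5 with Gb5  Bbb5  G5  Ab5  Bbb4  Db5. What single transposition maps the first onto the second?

up a minor second

Take the first pair: F5 → Gb5. F to G spans 2 letter names, so the interval is some kind of second.
F5 to Gb5 is 1 semitone, which makes it a minor second; the second version is higher, so the direction is up.
Checking another pair — C5 → Db5 — gives the same interval.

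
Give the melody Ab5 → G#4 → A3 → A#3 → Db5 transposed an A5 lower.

Dbb5 C4 Db3 D3 Gbb4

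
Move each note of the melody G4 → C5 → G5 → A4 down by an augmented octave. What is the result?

Gb3 Cb4 Gb4 Ab3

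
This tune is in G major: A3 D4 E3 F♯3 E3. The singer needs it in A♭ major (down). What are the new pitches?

Bb2 Eb3 F2 G2 F2

G major to A♭ major down is a major seventh, so every note moves down by that interval.
A3 gives Bb2
D4 gives Eb3
E3 gives F2
F#3 gives G2
E3 gives F2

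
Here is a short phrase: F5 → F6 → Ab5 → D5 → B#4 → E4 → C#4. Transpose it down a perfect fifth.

Bb4 Bb5 Db5 G4 E#4 A3 F#3

F5 -> Bb4
F6 -> Bb5
Ab5 -> Db5
D5 -> G4
B#4 -> E#4
E4 -> A3
C#4 -> F#3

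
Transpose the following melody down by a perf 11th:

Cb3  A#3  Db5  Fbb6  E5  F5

Gb1 E#2 Ab3 Cbb5 B3 C4

Cb3: an eleventh down reaches G, and 17 semitones makes it Gb1.
A#3: an eleventh down reaches E, and 17 semitones makes it E#2.
Db5: an eleventh down reaches A, and 17 semitones makes it Ab3.
Fbb6 down a perfect eleventh is Cbb5.
E5 down a perfect eleventh is B3.
F5 down a perfect eleventh is C4.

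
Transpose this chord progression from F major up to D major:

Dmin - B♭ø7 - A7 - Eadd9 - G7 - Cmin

Bmin Gø7 F#7 C#add9 E7 Amin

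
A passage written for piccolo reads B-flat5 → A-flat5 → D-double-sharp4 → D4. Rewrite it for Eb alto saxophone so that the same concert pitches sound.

G7 F7 B##5 B5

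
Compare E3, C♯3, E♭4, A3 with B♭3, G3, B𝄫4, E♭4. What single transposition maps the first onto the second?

Take the first pair: E3 → Bb3. E to B spans 5 letter names, so the interval is some kind of fifth.
E3 to Bb3 is 6 semitones, which makes it a diminished fifth; the second version is higher, so the direction is up.
Checking another pair — A3 → Eb4 — gives the same interval.

up a diminished fifth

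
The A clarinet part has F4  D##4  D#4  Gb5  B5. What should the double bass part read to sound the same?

D5 B##4 B#4 Eb6 G#6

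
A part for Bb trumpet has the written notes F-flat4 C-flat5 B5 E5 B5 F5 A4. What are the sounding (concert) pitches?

Ebb4 Bbb4 A5 D5 A5 Eb5 G4

The Bb trumpet sounds a major second below written, so transpose each written note down a major second.
Fb4 → Ebb4
Cb5 → Bbb4
B5 → A5
E5 → D5
B5 → A5
F5 → Eb5
A4 → G4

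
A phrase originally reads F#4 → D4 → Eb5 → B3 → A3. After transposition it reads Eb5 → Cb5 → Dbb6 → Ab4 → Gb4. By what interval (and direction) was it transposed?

up a diminished seventh

From F#4 to Eb5 is 7 letter names — a seventh of some quality.
F#4 to Eb5 is 9 semitones, which makes it a diminished seventh; the second version is higher, so the direction is up.
Checking another pair — A3 → Gb4 — gives the same interval.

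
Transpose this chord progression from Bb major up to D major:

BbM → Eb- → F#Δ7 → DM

DM G- A#Δ7 F#M

Bb major up to D major is a major third; each chord root moves by that interval while the quality stays the same.
BbM: root Bb up a major third → D, giving DM.
Eb-: root Eb up a major third → G, giving G-.
F#Δ7: root F# up a major third → A#, giving A#Δ7.
DM: root D up a major third → F#, giving F#M.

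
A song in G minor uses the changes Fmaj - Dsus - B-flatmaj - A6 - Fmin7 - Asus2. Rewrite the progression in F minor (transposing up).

Ebmaj Csus Abmaj G6 Ebmin7 Gsus2

G minor up to F minor is a minor seventh; each chord root moves by that interval while the quality stays the same.
Fmaj: root F up a minor seventh → Eb, giving Ebmaj.
Dsus: root D up a minor seventh → C, giving Csus.
B-flatmaj: root B-flat up a minor seventh → Ab, giving Abmaj.
A6: root A up a minor seventh → G, giving G6.
Fmin7: root F up a minor seventh → Eb, giving Ebmin7.
Asus2: root A up a minor seventh → G, giving Gsus2.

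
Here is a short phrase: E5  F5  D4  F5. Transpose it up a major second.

E5 → F#5
F5 → G5
D4 → E4
F5 → G5

F#5 G5 E4 G5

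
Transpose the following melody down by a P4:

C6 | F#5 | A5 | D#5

C6 down a perfect fourth is G5.
F#5 down a perfect fourth is C#5.
A perfect fourth down from A5 gives E5.
D#5 down a perfect fourth is A#4.

G5 C#5 E5 A#4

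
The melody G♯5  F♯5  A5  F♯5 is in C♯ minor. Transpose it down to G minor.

From C♯ down to G is an augmented fourth; apply that to each pitch.
G#5 becomes D5
F#5 becomes C5
A5 becomes Eb5
F#5 becomes C5

D5 C5 Eb5 C5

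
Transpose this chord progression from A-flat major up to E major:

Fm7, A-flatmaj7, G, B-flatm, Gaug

A-flat major up to E major is an augmented fifth; each chord root moves by that interval while the quality stays the same.
Fm7: root F up an augmented fifth → C#, giving C#m7.
A-flatmaj7: root A-flat up an augmented fifth → E, giving Emaj7.
G: root G up an augmented fifth → D#, giving D#.
B-flatm: root B-flat up an augmented fifth → F#, giving F#m.
Gaug: root G up an augmented fifth → D#, giving D#aug.

C#m7 Emaj7 D# F#m D#aug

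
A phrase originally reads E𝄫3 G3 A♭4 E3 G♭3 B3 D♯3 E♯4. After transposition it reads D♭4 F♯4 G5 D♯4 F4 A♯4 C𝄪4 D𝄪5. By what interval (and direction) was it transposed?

up a major seventh

Take the first pair: Ebb3 → Db4. E to D spans 7 letter names, so the interval is some kind of seventh.
Ebb3 to Db4 is 11 semitones, which makes it a major seventh; the second version is higher, so the direction is up.
Checking another pair — E#4 → D##5 — gives the same interval.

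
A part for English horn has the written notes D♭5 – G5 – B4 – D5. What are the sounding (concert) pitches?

Gb4 C5 E4 G4

Written C4 on the English horn sounds as F3, a perfect fifth lower; apply that shift to every note.
Db5 -> Gb4
G5 -> C5
B4 -> E4
D5 -> G4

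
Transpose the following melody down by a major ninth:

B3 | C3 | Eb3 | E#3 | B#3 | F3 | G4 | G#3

A2 Bb1 Db2 D#2 A#2 Eb2 F3 F#2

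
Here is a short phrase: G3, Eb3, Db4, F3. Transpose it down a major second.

G3 -> F3
Eb3 -> Db3
Db4 -> Cb4
F3 -> Eb3

F3 Db3 Cb4 Eb3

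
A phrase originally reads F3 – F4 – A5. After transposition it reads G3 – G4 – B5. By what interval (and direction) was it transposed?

Take the first pair: F3 → G3. F to G spans 2 letter names, so the interval is some kind of second.
F3 to G3 is 2 semitones, which makes it a major second; the second version is higher, so the direction is up.
Checking another pair — A5 → B5 — gives the same interval.

up a major second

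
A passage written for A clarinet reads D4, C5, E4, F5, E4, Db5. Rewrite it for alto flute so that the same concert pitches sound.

E4 D5 F#4 G5 F#4 Eb5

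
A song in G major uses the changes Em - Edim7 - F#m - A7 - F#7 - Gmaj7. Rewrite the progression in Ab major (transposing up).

Fm Fdim7 Gm Bb7 G7 Abmaj7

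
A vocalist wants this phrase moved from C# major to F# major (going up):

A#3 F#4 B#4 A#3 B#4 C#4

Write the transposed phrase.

D#4 B4 E#5 D#4 E#5 F#4

C# major to F# major up is a perfect fourth, so every note moves up by that interval.
A#3 → D#4
F#4 → B4
B#4 → E#5
A#3 → D#4
B#4 → E#5
C#4 → F#4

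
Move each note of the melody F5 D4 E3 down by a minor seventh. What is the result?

G4 E3 F#2

F5 → G4
D4 → E3
E3 → F#2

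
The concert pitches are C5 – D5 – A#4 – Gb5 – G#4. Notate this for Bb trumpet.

The Bb trumpet sounds a major second below written, so the written part must be a major second above concert — transpose each note up.
C5 -> D5
D5 -> E5
A#4 -> B#4
Gb5 -> Ab5
G#4 -> A#4

D5 E5 B#4 Ab5 A#4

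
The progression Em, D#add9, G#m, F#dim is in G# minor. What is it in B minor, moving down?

Gm F#add9 Bm Adim

G# minor down to B minor is a major sixth; each chord root moves by that interval while the quality stays the same.
Em: root E down a major sixth → G, giving Gm.
D#add9: root D# down a major sixth → F#, giving F#add9.
G#m: root G# down a major sixth → B, giving Bm.
F#dim: root F# down a major sixth → A, giving Adim.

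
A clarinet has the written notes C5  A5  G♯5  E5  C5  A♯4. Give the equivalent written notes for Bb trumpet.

First find concert pitch: the A clarinet sounds a minor third below written, so C5 A5 G♯5 E5 C5 A♯4 sounds A4 F#5 E#5 C#5 A4 F##4.
Then write for Bb trumpet: it sounds a major second below written, so the part must be a major second above concert.
A4 → B4
F#5 → G#5
E#5 → F##5
C#5 → D#5
A4 → B4
F##4 → G##4

B4 G#5 F##5 D#5 B4 G##4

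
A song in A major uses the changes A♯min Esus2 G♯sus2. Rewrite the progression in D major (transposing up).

D#min Asus2 C#sus2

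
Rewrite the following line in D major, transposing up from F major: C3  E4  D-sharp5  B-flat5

A3 C#5 B#5 G6

From F up to D is a major sixth; apply that to each pitch.
C3 → A3
E4 → C#5
D#5 → B#5
Bb5 → G6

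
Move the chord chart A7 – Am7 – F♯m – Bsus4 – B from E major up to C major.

E major up to C major is a minor sixth; each chord root moves by that interval while the quality stays the same.
A7: root A up a minor sixth → F, giving F7.
Am7: root A up a minor sixth → F, giving Fm7.
F♯m: root F♯ up a minor sixth → D, giving Dm.
Bsus4: root B up a minor sixth → G, giving Gsus4.
B: root B up a minor sixth → G, giving G.

F7 Fm7 Dm Gsus4 G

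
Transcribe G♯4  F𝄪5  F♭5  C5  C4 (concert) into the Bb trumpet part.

Written C4 sounds as Bb3 on the Bb trumpet, so concert pitches are written a major second up.
G#4 gives A#4
F##5 gives G##5
Fb5 gives Gb5
C5 gives D5
C4 gives D4

A#4 G##5 Gb5 D5 D4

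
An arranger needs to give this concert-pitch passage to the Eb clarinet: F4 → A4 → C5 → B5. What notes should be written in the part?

The Eb clarinet sounds a minor third above written, so the written part must be a minor third below concert — transpose each note down.
F4 gives D4
A4 gives F#4
C5 gives A4
B5 gives G#5

D4 F#4 A4 G#5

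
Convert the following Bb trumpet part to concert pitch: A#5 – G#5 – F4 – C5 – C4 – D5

Written C4 on the Bb trumpet sounds as Bb3, a major second lower; apply that shift to every note.
A#5 → G#5
G#5 → F#5
F4 → Eb4
C5 → Bb4
C4 → Bb3
D5 → C5

G#5 F#5 Eb4 Bb4 Bb3 C5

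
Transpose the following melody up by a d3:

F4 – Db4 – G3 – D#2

Abb4 Fbb4 Bbb3 F2

F4 becomes Abb4
Db4 becomes Fbb4
G3 becomes Bbb3
D#2 becomes F2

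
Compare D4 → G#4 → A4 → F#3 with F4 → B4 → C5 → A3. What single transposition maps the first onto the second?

up a minor third

From D4 to F4 is 3 letter names — a third of some quality.
D4 to F4 is 3 semitones, which makes it a minor third; the second version is higher, so the direction is up.
Checking another pair — F#3 → A3 — gives the same interval.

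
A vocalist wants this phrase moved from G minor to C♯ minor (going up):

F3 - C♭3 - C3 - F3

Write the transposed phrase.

G minor to C♯ minor up is an augmented fourth, so every note moves up by that interval.
F3 → B3
Cb3 → F3
C3 → F#3
F3 → B3

B3 F3 F#3 B3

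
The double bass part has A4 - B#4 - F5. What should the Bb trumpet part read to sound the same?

First find concert pitch: the double bass sounds a perfect octave below written, so A4 B#4 F5 sounds A3 B#3 F4.
Then write for Bb trumpet: it sounds a major second below written, so the part must be a major second above concert.
A3 → B3
B#3 → C##4
F4 → G4

B3 C##4 G4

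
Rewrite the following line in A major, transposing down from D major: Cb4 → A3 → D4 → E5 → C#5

D major to A major down is a perfect fourth, so every note moves down by that interval.
Cb4 -> Gb3
A3 -> E3
D4 -> A3
E5 -> B4
C#5 -> G#4

Gb3 E3 A3 B4 G#4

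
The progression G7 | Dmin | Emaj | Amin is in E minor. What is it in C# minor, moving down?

E minor down to C# minor is a minor third; each chord root moves by that interval while the quality stays the same.
G7: root G down a minor third → E, giving E7.
Dmin: root D down a minor third → B, giving Bmin.
Emaj: root E down a minor third → C#, giving C#maj.
Amin: root A down a minor third → F#, giving F#min.

E7 Bmin C#maj F#min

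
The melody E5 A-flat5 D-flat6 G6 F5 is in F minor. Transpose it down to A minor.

G#4 C5 F5 B5 A4

F minor to A minor down is a minor sixth, so every note moves down by that interval.
E5 becomes G#4
Ab5 becomes C5
Db6 becomes F5
G6 becomes B5
F5 becomes A4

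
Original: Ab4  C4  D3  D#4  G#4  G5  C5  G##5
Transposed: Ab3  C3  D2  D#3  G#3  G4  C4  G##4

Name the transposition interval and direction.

From Ab4 to Ab3 is 8 letter names — an octave of some quality.
Ab3 to Ab4 is 12 semitones, which makes it a perfect octave; the second version is lower, so the direction is down.
Checking another pair — G##5 → G##4 — gives the same interval.

down a perfect octave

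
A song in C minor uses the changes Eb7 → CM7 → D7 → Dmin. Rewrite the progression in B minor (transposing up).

D7 BM7 C#7 C#min

C minor up to B minor is a major seventh; each chord root moves by that interval while the quality stays the same.
Eb7: root Eb up a major seventh → D, giving D7.
CM7: root C up a major seventh → B, giving BM7.
D7: root D up a major seventh → C#, giving C#7.
Dmin: root D up a major seventh → C#, giving C#min.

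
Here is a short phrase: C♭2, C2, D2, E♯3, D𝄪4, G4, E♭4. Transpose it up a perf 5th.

Gb2 G2 A2 B#3 A##4 D5 Bb4

Cb2 -> Gb2
C2 -> G2
D2 -> A2
E#3 -> B#3
D##4 -> A##4
G4 -> D5
Eb4 -> Bb4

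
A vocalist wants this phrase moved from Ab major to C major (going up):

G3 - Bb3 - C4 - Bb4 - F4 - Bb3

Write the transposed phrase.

From Ab up to C is a major third; apply that to each pitch.
G3 gives B3
Bb3 gives D4
C4 gives E4
Bb4 gives D5
F4 gives A4
Bb3 gives D4

B3 D4 E4 D5 A4 D4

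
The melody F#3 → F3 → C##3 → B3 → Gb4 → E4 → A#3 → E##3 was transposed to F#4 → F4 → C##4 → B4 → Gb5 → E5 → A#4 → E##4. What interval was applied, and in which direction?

up a perfect octave

From F#3 to F#4 is 8 letter names — an octave of some quality.
F#3 to F#4 is 12 semitones, which makes it a perfect octave; the second version is higher, so the direction is up.
Checking another pair — E##3 → E##4 — gives the same interval.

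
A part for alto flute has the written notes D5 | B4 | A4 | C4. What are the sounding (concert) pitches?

Written C4 on the alto flute sounds as G3, a perfect fourth lower; apply that shift to every note.
D5 -> A4
B4 -> F#4
A4 -> E4
C4 -> G3

A4 F#4 E4 G3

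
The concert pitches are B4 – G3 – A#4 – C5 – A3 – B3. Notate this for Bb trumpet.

C#5 A3 B#4 D5 B3 C#4

The Bb trumpet sounds a major second below written, so the written part must be a major second above concert — transpose each note up.
B4 gives C#5
G3 gives A3
A#4 gives B#4
C5 gives D5
A3 gives B3
B3 gives C#4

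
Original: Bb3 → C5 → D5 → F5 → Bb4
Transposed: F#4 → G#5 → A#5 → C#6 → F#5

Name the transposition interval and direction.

up an augmented fifth

From Bb3 to F#4 is 5 letter names — a fifth of some quality.
Bb3 to F#4 is 8 semitones, which makes it an augmented fifth; the second version is higher, so the direction is up.
Checking another pair — Bb4 → F#5 — gives the same interval.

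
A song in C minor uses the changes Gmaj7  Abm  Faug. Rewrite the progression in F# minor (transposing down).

C#maj7 Dm Baug

C minor down to F# minor is a diminished fifth; each chord root moves by that interval while the quality stays the same.
Gmaj7: root G down a diminished fifth → C#, giving C#maj7.
Abm: root Ab down a diminished fifth → D, giving Dm.
Faug: root F down a diminished fifth → B, giving Baug.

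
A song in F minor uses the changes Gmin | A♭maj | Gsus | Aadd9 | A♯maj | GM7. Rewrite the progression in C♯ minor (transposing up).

D#min Emaj D#sus E#add9 E##maj D#M7

F minor up to C♯ minor is an augmented fifth; each chord root moves by that interval while the quality stays the same.
Gmin: root G up an augmented fifth → D#, giving D#min.
A♭maj: root A♭ up an augmented fifth → E, giving Emaj.
Gsus: root G up an augmented fifth → D#, giving D#sus.
Aadd9: root A up an augmented fifth → E#, giving E#add9.
A♯maj: root A♯ up an augmented fifth → E##, giving E##maj.
GM7: root G up an augmented fifth → D#, giving D#M7.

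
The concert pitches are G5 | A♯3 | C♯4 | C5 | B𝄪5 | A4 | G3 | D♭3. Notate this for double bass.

G6 A#4 C#5 C6 B##6 A5 G4 Db4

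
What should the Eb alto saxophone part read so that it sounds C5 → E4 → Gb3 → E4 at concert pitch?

A5 C#5 Eb4 C#5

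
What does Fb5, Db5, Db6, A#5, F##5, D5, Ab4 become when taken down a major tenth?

A major tenth down from Fb5 gives Dbb4.
Db5: a tenth down reaches B, and 16 semitones makes it Bbb3.
A major tenth down from Db6 gives Bbb4.
A#5 down a major tenth is F#4.
A major tenth down from F##5 gives D#4.
A major tenth down from D5 gives Bb3.
Ab4 down a major tenth is Fb3.

Dbb4 Bbb3 Bbb4 F#4 D#4 Bb3 Fb3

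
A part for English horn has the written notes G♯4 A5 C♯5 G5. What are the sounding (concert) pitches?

C#4 D5 F#4 C5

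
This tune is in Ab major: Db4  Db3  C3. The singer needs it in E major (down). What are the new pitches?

A3 A2 G#2

From Ab down to E is a diminished fourth; apply that to each pitch.
Db4 becomes A3
Db3 becomes A2
C3 becomes G#2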